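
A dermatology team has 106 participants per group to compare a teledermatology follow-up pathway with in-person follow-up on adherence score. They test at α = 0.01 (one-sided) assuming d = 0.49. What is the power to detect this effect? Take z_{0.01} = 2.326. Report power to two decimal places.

power ≈ 0.89

For two equal groups, power = Φ(d·√(n/2) − z_{α}).
d·√(n/2) = 0.49 × √(106/2) = 0.49 × 7.280 = 3.567.
z_β = 3.567 − 2.326 = 1.241.
Power = Φ(1.241) = 0.893.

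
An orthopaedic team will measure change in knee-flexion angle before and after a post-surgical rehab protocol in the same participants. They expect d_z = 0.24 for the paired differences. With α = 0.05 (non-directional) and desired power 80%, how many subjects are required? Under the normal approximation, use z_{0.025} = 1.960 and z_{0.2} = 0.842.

n = 137 pairs

For a paired (one-sample on differences) test: n = ((z_{α/2} + z_β) / d)².
z_{α/2} + z_β = 1.960 + 0.842 = 2.802.
n = (2.802 / 0.24)² = 11.675² = 136.31.
Round up.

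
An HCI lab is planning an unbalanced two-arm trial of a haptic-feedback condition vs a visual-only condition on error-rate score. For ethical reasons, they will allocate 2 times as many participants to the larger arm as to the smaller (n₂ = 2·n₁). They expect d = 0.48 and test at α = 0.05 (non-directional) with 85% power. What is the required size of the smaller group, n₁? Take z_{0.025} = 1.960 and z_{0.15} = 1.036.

With allocation ratio k = n₂/n₁ = 2, Var(x̄₁−x̄₂) = σ²(1/n₁ + 1/(k·n₁)) = σ²·(k+1)/(k·n₁).
So n₁ = (1 + 1/k)·((z_{α/2} + z_β)/d)² = 1.500 × (2.996/0.48)².
n₁ = 1.500 × 38.96 = 58.4.
Round up: n₁ = 59, giving n₂ = 2 × 59 = 118.

n₁ = 59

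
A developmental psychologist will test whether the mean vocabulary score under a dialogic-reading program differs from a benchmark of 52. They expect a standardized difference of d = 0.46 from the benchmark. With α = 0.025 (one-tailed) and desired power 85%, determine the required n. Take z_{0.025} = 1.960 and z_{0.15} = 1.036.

For a one-sample test: n = ((z_{α} + z_β) / d)².
z_{α} + z_β = 1.960 + 1.036 = 2.996.
n = (2.996 / 0.46)² = 6.513² = 42.42.
Round up.

n = 43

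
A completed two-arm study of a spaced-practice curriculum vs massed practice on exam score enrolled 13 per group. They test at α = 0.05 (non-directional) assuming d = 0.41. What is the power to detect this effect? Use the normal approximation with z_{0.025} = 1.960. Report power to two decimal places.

For two equal groups, power = Φ(d·√(n/2) − z_{α/2}).
d·√(n/2) = 0.41 × √(13/2) = 0.41 × 2.550 = 1.045.
z_β = 1.045 − 1.960 = -0.915.
Power = Φ(-0.915) = 0.180.

power ≈ 0.18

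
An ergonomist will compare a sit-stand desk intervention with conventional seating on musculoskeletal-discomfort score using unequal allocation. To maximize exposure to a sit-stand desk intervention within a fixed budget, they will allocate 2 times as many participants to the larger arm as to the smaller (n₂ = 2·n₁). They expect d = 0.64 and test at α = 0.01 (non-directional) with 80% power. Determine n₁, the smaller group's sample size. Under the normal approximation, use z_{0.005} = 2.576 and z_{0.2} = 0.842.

With allocation ratio k = n₂/n₁ = 2, Var(x̄₁−x̄₂) = σ²(1/n₁ + 1/(k·n₁)) = σ²·(k+1)/(k·n₁).
So n₁ = (1 + 1/k)·((z_{α/2} + z_β)/d)² = 1.500 × (3.418/0.64)².
n₁ = 1.500 × 28.52 = 42.8.
Round up: n₁ = 43, giving n₂ = 2 × 43 = 86.

n₁ = 43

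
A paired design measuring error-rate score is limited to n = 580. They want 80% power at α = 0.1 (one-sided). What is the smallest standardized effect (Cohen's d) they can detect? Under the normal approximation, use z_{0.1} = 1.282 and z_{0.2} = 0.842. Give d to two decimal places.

d_min ≈ 0.09

For a single sample (or paired design) of n = 580: d_min = (z_{α} + z_β)/√n.
z-sum = 1.282 + 0.842 = 2.124.
d_min = 2.124 / √580 = 2.124 / 24.083 = 0.088.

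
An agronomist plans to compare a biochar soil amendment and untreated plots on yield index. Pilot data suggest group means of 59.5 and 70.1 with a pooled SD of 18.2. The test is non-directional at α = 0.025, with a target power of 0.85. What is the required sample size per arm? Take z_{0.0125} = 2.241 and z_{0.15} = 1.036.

n = 64 per group

Cohen's d = |M₁ − M₂| / SD_pooled = |59.5 − 70.1| / 18.2 = 10.6 / 18.2 = 0.582.
For two independent groups with equal n: n = 2·((z_{α/2} + z_β) / d)².
z_{α/2} + z_β = 2.241 + 1.036 = 3.277.
n = 2 × (3.277 / 0.582)² = 2 × 5.631² = 2 × 31.70 = 63.4.
Round up to the next whole participant.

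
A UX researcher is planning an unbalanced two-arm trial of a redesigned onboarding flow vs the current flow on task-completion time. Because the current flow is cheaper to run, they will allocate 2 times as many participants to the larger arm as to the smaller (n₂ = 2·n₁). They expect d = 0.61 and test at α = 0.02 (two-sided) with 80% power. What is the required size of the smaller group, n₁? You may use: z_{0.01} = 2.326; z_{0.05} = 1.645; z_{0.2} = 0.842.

n₁ = 41

With allocation ratio k = n₂/n₁ = 2, Var(x̄₁−x̄₂) = σ²(1/n₁ + 1/(k·n₁)) = σ²·(k+1)/(k·n₁).
So n₁ = (1 + 1/k)·((z_{α/2} + z_β)/d)² = 1.500 × (3.168/0.61)².
n₁ = 1.500 × 26.97 = 40.5.
Round up: n₁ = 41, giving n₂ = 2 × 41 = 82.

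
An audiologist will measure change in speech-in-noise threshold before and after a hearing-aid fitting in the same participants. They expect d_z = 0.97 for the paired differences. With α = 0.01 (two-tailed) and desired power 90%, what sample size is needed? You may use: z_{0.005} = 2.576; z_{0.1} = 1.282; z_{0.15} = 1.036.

For a paired (one-sample on differences) test: n = ((z_{α/2} + z_β) / d)².
z_{α/2} + z_β = 2.576 + 1.282 = 3.858.
n = (3.858 / 0.97)² = 3.977² = 15.82.
Round up.

n = 16 pairs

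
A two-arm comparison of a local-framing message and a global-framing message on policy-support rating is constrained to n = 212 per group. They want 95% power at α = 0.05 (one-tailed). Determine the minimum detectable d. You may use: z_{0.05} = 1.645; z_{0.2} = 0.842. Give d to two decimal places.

For two independent groups of n = 212 each: d_min = (z_{α} + z_β)·√(2/n).
z-sum = 1.645 + 1.645 = 3.290.
d_min = 3.290 × √(2/212) = 3.290 × 0.0971 = 0.320.

d_min ≈ 0.32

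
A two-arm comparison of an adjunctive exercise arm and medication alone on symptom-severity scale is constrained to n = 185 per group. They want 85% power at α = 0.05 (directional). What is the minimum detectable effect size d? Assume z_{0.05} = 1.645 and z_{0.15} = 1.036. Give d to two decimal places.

d_min ≈ 0.28

For two independent groups of n = 185 each: d_min = (z_{α} + z_β)·√(2/n).
z-sum = 1.645 + 1.036 = 2.681.
d_min = 2.681 × √(2/185) = 2.681 × 0.1040 = 0.279.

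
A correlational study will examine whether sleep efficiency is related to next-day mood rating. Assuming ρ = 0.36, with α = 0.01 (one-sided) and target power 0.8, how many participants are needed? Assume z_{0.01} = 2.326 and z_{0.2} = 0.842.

Fisher's z: C = ½·ln((1+r)/(1−r)) = ½·ln(2.1250) = 0.3769.
n = ((z_{α} + z_β)/C)² + 3.
(2.326 + 0.842) / 0.3769 = 3.168 / 0.3769 = 8.405.
n = 8.405² + 3 = 70.65 + 3 = 73.7.
Round up.

n = 74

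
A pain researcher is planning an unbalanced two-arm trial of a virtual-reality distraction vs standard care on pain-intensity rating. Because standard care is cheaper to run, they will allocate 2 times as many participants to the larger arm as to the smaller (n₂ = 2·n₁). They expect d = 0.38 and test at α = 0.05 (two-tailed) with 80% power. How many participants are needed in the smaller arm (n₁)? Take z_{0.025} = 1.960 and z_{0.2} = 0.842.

n₁ = 82

With allocation ratio k = n₂/n₁ = 2, Var(x̄₁−x̄₂) = σ²(1/n₁ + 1/(k·n₁)) = σ²·(k+1)/(k·n₁).
So n₁ = (1 + 1/k)·((z_{α/2} + z_β)/d)² = 1.500 × (2.802/0.38)².
n₁ = 1.500 × 54.37 = 81.6.
Round up: n₁ = 82, giving n₂ = 2 × 82 = 164.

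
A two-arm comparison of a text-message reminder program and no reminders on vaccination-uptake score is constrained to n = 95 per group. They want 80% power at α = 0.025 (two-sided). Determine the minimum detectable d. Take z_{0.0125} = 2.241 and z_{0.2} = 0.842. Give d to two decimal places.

For two independent groups of n = 95 each: d_min = (z_{α/2} + z_β)·√(2/n).
z-sum = 2.241 + 0.842 = 3.083.
d_min = 3.083 × √(2/95) = 3.083 × 0.1451 = 0.447.

d_min ≈ 0.45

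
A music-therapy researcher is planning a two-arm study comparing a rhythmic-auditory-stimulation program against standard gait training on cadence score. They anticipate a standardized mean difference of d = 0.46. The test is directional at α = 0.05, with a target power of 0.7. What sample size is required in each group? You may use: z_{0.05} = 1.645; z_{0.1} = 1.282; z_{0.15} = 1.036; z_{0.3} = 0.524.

n = 45 per group

For two independent groups with equal n: n = 2·((z_{α} + z_β) / d)².
z_{α} + z_β = 1.645 + 0.524 = 2.169.
n = 2 × (2.169 / 0.46)² = 2 × 4.715² = 2 × 22.23 = 44.5.
Round up to the next whole participant.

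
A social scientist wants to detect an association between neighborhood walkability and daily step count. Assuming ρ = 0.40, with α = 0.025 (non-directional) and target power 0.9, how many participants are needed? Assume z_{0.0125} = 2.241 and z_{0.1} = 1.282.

n = 73

Fisher's z: C = ½·ln((1+r)/(1−r)) = ½·ln(2.3333) = 0.4236.
n = ((z_{α/2} + z_β)/C)² + 3.
(2.241 + 1.282) / 0.4236 = 3.523 / 0.4236 = 8.317.
n = 8.317² + 3 = 69.17 + 3 = 72.2.
Round up.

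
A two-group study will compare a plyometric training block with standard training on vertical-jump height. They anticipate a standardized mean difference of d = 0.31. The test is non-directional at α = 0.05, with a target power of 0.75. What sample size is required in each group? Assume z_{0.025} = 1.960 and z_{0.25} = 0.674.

n = 145 per group

For two independent groups with equal n: n = 2·((z_{α/2} + z_β) / d)².
z_{α/2} + z_β = 1.960 + 0.674 = 2.634.
n = 2 × (2.634 / 0.31)² = 2 × 8.497² = 2 × 72.20 = 144.4.
Round up to the next whole participant.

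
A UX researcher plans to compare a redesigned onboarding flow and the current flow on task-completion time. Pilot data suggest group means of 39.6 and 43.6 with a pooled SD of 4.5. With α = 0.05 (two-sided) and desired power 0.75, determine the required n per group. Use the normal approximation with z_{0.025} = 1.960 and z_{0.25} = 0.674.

Cohen's d = |M₁ − M₂| / SD_pooled = |39.6 − 43.6| / 4.5 = 4.0 / 4.5 = 0.889.
For two independent groups with equal n: n = 2·((z_{α/2} + z_β) / d)².
z_{α/2} + z_β = 1.960 + 0.674 = 2.634.
n = 2 × (2.634 / 0.889)² = 2 × 2.963² = 2 × 8.78 = 17.6.
Round up to the next whole participant.

n = 18 per group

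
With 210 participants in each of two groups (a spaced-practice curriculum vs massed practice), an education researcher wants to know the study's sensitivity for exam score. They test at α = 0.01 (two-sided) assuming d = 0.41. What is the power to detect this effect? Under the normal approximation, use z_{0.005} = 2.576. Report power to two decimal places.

For two equal groups, power = Φ(d·√(n/2) − z_{α/2}).
d·√(n/2) = 0.41 × √(210/2) = 0.41 × 10.247 = 4.201.
z_β = 4.201 − 2.576 = 1.625.
Power = Φ(1.625) = 0.948.

power ≈ 0.95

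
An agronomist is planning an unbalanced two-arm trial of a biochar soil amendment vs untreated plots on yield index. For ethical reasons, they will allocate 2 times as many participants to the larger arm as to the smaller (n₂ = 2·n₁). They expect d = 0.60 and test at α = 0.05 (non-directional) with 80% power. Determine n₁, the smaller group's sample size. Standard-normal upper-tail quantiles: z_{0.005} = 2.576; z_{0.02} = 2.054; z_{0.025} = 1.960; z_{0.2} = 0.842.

With allocation ratio k = n₂/n₁ = 2, Var(x̄₁−x̄₂) = σ²(1/n₁ + 1/(k·n₁)) = σ²·(k+1)/(k·n₁).
So n₁ = (1 + 1/k)·((z_{α/2} + z_β)/d)² = 1.500 × (2.802/0.60)².
n₁ = 1.500 × 21.81 = 32.7.
Round up: n₁ = 33, giving n₂ = 2 × 33 = 66.

n₁ = 33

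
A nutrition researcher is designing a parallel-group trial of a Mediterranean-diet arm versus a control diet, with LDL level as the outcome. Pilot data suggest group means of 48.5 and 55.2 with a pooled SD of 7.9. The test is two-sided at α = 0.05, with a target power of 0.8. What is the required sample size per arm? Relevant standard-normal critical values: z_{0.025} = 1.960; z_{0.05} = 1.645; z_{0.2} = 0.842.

n = 22 per group

Cohen's d = |M₁ − M₂| / SD_pooled = |48.5 − 55.2| / 7.9 = 6.7 / 7.9 = 0.848.
For two independent groups with equal n: n = 2·((z_{α/2} + z_β) / d)².
z_{α/2} + z_β = 1.960 + 0.842 = 2.802.
n = 2 × (2.802 / 0.848)² = 2 × 3.304² = 2 × 10.92 = 21.8.
Round up to the next whole participant.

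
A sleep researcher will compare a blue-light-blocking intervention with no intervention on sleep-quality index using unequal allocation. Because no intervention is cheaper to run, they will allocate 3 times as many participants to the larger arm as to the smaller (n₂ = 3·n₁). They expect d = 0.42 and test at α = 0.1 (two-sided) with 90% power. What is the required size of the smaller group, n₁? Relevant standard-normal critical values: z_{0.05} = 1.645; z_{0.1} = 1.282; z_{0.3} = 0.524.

n₁ = 65

With allocation ratio k = n₂/n₁ = 3, Var(x̄₁−x̄₂) = σ²(1/n₁ + 1/(k·n₁)) = σ²·(k+1)/(k·n₁).
So n₁ = (1 + 1/k)·((z_{α/2} + z_β)/d)² = 1.333 × (2.927/0.42)².
n₁ = 1.333 × 48.57 = 64.8.
Round up: n₁ = 65, giving n₂ = 3 × 65 = 195.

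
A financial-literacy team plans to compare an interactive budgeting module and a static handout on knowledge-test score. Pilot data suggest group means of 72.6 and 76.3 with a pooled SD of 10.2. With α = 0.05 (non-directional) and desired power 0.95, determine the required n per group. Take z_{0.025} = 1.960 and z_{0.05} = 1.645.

Cohen's d = |M₁ − M₂| / SD_pooled = |72.6 − 76.3| / 10.2 = 3.7 / 10.2 = 0.363.
For two independent groups with equal n: n = 2·((z_{α/2} + z_β) / d)².
z_{α/2} + z_β = 1.960 + 1.645 = 3.605.
n = 2 × (3.605 / 0.363)² = 2 × 9.931² = 2 × 98.63 = 197.3.
Round up to the next whole participant.

n = 198 per group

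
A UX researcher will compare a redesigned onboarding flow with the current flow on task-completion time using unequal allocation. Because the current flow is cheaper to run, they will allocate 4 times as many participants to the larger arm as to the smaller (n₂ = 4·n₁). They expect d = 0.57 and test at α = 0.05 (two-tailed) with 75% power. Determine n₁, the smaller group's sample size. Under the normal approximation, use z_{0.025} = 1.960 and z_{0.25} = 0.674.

With allocation ratio k = n₂/n₁ = 4, Var(x̄₁−x̄₂) = σ²(1/n₁ + 1/(k·n₁)) = σ²·(k+1)/(k·n₁).
So n₁ = (1 + 1/k)·((z_{α/2} + z_β)/d)² = 1.250 × (2.634/0.57)².
n₁ = 1.250 × 21.35 = 26.7.
Round up: n₁ = 27, giving n₂ = 4 × 27 = 108.

n₁ = 27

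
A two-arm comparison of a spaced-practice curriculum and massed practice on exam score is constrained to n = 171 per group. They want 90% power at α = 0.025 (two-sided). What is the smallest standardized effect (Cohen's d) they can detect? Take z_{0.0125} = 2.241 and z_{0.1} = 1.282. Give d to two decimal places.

d_min ≈ 0.38

For two independent groups of n = 171 each: d_min = (z_{α/2} + z_β)·√(2/n).
z-sum = 2.241 + 1.282 = 3.523.
d_min = 3.523 × √(2/171) = 3.523 × 0.1081 = 0.381.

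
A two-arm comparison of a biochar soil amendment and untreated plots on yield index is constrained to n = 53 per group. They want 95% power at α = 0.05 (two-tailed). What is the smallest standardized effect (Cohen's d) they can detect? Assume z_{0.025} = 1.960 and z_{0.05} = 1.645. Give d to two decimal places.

d_min ≈ 0.70

For two independent groups of n = 53 each: d_min = (z_{α/2} + z_β)·√(2/n).
z-sum = 1.960 + 1.645 = 3.605.
d_min = 3.605 × √(2/53) = 3.605 × 0.1943 = 0.700.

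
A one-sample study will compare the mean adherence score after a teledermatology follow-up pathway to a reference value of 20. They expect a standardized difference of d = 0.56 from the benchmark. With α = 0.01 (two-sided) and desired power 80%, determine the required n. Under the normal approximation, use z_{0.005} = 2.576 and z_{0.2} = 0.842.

For a one-sample test: n = ((z_{α/2} + z_β) / d)².
z_{α/2} + z_β = 2.576 + 0.842 = 3.418.
n = (3.418 / 0.56)² = 6.104² = 37.25.
Round up.

n = 38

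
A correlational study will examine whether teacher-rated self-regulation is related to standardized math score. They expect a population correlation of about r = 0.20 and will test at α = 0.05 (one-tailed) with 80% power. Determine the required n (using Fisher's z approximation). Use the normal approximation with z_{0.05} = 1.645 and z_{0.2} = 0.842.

Fisher's z: C = ½·ln((1+r)/(1−r)) = ½·ln(1.5000) = 0.2027.
n = ((z_{α} + z_β)/C)² + 3.
(1.645 + 0.842) / 0.2027 = 2.487 / 0.2027 = 12.269.
n = 12.269² + 3 = 150.54 + 3 = 153.5.
Round up.

n = 154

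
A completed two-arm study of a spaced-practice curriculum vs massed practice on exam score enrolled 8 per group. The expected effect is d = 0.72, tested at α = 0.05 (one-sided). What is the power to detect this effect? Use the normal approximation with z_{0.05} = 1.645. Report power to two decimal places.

power ≈ 0.42

For two equal groups, power = Φ(d·√(n/2) − z_{α}).
d·√(n/2) = 0.72 × √(8/2) = 0.72 × 2.000 = 1.440.
z_β = 1.440 − 1.645 = -0.205.
Power = Φ(-0.205) = 0.419.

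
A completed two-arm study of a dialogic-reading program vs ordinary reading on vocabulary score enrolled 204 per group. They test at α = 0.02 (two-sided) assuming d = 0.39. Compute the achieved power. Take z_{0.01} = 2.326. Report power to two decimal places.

For two equal groups, power = Φ(d·√(n/2) − z_{α/2}).
d·√(n/2) = 0.39 × √(204/2) = 0.39 × 10.100 = 3.939.
z_β = 3.939 − 2.326 = 1.613.
Power = Φ(1.613) = 0.947.

power ≈ 0.95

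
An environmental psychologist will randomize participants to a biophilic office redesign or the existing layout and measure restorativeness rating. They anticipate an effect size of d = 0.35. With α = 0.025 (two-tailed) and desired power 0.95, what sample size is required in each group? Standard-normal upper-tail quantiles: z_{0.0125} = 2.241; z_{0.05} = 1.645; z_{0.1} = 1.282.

For two independent groups with equal n: n = 2·((z_{α/2} + z_β) / d)².
z_{α/2} + z_β = 2.241 + 1.645 = 3.886.
n = 2 × (3.886 / 0.35)² = 2 × 11.103² = 2 × 123.27 = 246.5.
Round up to the next whole participant.

n = 247 per group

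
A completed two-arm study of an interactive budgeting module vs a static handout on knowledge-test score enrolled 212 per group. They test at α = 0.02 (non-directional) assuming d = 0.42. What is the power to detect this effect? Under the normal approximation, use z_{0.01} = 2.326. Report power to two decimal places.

For two equal groups, power = Φ(d·√(n/2) − z_{α/2}).
d·√(n/2) = 0.42 × √(212/2) = 0.42 × 10.296 = 4.324.
z_β = 4.324 − 2.326 = 1.998.
Power = Φ(1.998) = 0.977.

power ≈ 0.98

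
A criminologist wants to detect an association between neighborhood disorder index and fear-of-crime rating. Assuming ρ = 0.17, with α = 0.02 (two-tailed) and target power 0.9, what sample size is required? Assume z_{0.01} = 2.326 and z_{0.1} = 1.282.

n = 445

Fisher's z: C = ½·ln((1+r)/(1−r)) = ½·ln(1.4096) = 0.1717.
n = ((z_{α/2} + z_β)/C)² + 3.
(2.326 + 1.282) / 0.1717 = 3.608 / 0.1717 = 21.013.
n = 21.013² + 3 = 441.56 + 3 = 444.6.
Round up.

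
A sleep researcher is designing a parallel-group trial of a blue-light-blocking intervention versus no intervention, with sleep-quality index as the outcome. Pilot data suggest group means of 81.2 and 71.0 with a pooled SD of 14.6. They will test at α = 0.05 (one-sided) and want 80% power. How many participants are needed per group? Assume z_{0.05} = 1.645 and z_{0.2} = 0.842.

n = 26 per group

Cohen's d = |M₁ − M₂| / SD_pooled = |81.2 − 71.0| / 14.6 = 10.2 / 14.6 = 0.699.
For two independent groups with equal n: n = 2·((z_{α} + z_β) / d)².
z_{α} + z_β = 1.645 + 0.842 = 2.487.
n = 2 × (2.487 / 0.699)² = 2 × 3.558² = 2 × 12.66 = 25.3.
Round up to the next whole participant.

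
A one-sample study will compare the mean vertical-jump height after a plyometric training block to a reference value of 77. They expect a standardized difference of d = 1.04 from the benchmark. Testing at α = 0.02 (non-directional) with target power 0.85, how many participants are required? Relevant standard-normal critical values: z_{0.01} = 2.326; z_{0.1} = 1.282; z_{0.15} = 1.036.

n = 11

For a one-sample test: n = ((z_{α/2} + z_β) / d)².
z_{α/2} + z_β = 2.326 + 1.036 = 3.362.
n = (3.362 / 1.04)² = 3.233² = 10.45.
Round up.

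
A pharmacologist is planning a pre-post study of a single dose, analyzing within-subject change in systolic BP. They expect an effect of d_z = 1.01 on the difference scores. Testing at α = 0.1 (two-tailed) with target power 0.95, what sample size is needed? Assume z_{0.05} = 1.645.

n = 11 pairs

For a paired (one-sample on differences) test: n = ((z_{α/2} + z_β) / d)².
z_{α/2} + z_β = 1.645 + 1.645 = 3.290.
n = (3.290 / 1.01)² = 3.257² = 10.61.
Round up.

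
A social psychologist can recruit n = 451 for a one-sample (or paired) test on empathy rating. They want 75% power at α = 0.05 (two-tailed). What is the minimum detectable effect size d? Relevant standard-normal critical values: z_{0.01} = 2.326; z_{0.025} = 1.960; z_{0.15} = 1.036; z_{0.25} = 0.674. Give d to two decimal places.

For a single sample (or paired design) of n = 451: d_min = (z_{α/2} + z_β)/√n.
z-sum = 1.960 + 0.674 = 2.634.
d_min = 2.634 / √451 = 2.634 / 21.237 = 0.124.

d_min ≈ 0.12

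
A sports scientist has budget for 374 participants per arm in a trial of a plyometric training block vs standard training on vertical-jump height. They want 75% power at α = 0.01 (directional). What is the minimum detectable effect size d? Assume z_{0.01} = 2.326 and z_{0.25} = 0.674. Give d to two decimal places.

d_min ≈ 0.22

For two independent groups of n = 374 each: d_min = (z_{α} + z_β)·√(2/n).
z-sum = 2.326 + 0.674 = 3.000.
d_min = 3.000 × √(2/374) = 3.000 × 0.0731 = 0.219.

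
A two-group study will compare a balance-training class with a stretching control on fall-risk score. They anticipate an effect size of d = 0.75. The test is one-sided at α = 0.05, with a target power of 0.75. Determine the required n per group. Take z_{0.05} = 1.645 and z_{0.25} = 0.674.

n = 20 per group

For two independent groups with equal n: n = 2·((z_{α} + z_β) / d)².
z_{α} + z_β = 1.645 + 0.674 = 2.319.
n = 2 × (2.319 / 0.75)² = 2 × 3.092² = 2 × 9.56 = 19.1.
Round up to the next whole participant.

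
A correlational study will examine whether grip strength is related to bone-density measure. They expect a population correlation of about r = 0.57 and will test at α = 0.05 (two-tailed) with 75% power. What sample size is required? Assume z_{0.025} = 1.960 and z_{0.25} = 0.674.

n = 20

Fisher's z: C = ½·ln((1+r)/(1−r)) = ½·ln(3.6512) = 0.6475.
n = ((z_{α/2} + z_β)/C)² + 3.
(1.960 + 0.674) / 0.6475 = 2.634 / 0.6475 = 4.068.
n = 4.068² + 3 = 16.55 + 3 = 19.5.
Round up.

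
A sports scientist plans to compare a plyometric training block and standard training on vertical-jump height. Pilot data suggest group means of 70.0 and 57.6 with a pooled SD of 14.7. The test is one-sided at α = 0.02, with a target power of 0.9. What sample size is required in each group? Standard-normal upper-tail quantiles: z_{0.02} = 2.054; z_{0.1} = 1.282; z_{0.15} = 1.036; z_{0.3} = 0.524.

n = 32 per group

Cohen's d = |M₁ − M₂| / SD_pooled = |70.0 − 57.6| / 14.7 = 12.4 / 14.7 = 0.844.
For two independent groups with equal n: n = 2·((z_{α} + z_β) / d)².
z_{α} + z_β = 2.054 + 1.282 = 3.336.
n = 2 × (3.336 / 0.844)² = 2 × 3.953² = 2 × 15.62 = 31.2.
Round up to the next whole participant.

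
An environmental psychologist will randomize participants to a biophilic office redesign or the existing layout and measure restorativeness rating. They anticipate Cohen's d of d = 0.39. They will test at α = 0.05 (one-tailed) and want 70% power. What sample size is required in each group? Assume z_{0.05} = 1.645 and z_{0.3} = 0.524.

For two independent groups with equal n: n = 2·((z_{α} + z_β) / d)².
z_{α} + z_β = 1.645 + 0.524 = 2.169.
n = 2 × (2.169 / 0.39)² = 2 × 5.562² = 2 × 30.93 = 61.9.
Round up to the next whole participant.

n = 62 per group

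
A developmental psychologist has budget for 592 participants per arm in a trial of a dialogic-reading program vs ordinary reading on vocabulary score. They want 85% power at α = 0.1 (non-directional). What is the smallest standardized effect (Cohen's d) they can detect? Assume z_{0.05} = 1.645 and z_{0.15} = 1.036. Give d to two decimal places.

d_min ≈ 0.16

For two independent groups of n = 592 each: d_min = (z_{α/2} + z_β)·√(2/n).
z-sum = 1.645 + 1.036 = 2.681.
d_min = 2.681 × √(2/592) = 2.681 × 0.0581 = 0.156.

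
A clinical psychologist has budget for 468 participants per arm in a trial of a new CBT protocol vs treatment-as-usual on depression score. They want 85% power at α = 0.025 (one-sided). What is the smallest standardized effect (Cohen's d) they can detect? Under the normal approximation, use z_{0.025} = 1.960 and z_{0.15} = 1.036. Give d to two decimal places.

For two independent groups of n = 468 each: d_min = (z_{α} + z_β)·√(2/n).
z-sum = 1.960 + 1.036 = 2.996.
d_min = 2.996 × √(2/468) = 2.996 × 0.0654 = 0.196.

d_min ≈ 0.20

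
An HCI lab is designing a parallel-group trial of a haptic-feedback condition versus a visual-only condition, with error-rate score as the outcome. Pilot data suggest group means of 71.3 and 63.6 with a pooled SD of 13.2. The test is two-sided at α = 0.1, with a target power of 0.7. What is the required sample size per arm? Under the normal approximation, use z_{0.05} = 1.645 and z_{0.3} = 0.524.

n = 28 per group

Cohen's d = |M₁ − M₂| / SD_pooled = |71.3 − 63.6| / 13.2 = 7.7 / 13.2 = 0.583.
For two independent groups with equal n: n = 2·((z_{α/2} + z_β) / d)².
z_{α/2} + z_β = 1.645 + 0.524 = 2.169.
n = 2 × (2.169 / 0.583)² = 2 × 3.720² = 2 × 13.84 = 27.7.
Round up to the next whole participant.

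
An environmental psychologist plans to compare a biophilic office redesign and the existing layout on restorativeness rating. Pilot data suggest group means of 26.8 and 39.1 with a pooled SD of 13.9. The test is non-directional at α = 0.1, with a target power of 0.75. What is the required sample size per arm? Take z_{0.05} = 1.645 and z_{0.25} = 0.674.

n = 14 per group

Cohen's d = |M₁ − M₂| / SD_pooled = |26.8 − 39.1| / 13.9 = 12.3 / 13.9 = 0.885.
For two independent groups with equal n: n = 2·((z_{α/2} + z_β) / d)².
z_{α/2} + z_β = 1.645 + 0.674 = 2.319.
n = 2 × (2.319 / 0.885)² = 2 × 2.620² = 2 × 6.87 = 13.7.
Round up to the next whole participant.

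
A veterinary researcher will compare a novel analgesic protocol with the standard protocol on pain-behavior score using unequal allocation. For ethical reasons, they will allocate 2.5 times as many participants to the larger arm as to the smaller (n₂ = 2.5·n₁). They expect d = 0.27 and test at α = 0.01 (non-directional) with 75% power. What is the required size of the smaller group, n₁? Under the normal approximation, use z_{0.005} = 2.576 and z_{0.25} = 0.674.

With allocation ratio k = n₂/n₁ = 2.5, Var(x̄₁−x̄₂) = σ²(1/n₁ + 1/(k·n₁)) = σ²·(k+1)/(k·n₁).
So n₁ = (1 + 1/k)·((z_{α/2} + z_β)/d)² = 1.400 × (3.250/0.27)².
n₁ = 1.400 × 144.89 = 202.8.
Round up: n₁ = 203, giving n₂ = ⌈2.5 × 203⌉ = ⌈507.5⌉ = 508.

n₁ = 203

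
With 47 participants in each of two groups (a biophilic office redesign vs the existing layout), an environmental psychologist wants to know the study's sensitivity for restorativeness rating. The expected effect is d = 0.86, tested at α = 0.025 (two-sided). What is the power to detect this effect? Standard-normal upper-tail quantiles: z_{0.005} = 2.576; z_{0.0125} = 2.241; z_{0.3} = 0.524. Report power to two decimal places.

For two equal groups, power = Φ(d·√(n/2) − z_{α/2}).
d·√(n/2) = 0.86 × √(47/2) = 0.86 × 4.848 = 4.169.
z_β = 4.169 − 2.241 = 1.928.
Power = Φ(1.928) = 0.973.

power ≈ 0.97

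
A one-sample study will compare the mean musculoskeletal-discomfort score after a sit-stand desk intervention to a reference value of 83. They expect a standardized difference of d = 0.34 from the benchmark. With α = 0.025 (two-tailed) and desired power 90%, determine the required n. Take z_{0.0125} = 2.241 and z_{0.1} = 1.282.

n = 108

For a one-sample test: n = ((z_{α/2} + z_β) / d)².
z_{α/2} + z_β = 2.241 + 1.282 = 3.523.
n = (3.523 / 0.34)² = 10.362² = 107.37.
Round up.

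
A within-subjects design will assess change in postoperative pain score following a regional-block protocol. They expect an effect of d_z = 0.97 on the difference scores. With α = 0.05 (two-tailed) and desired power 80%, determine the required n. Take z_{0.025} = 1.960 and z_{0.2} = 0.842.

n = 9 pairs

For a paired (one-sample on differences) test: n = ((z_{α/2} + z_β) / d)².
z_{α/2} + z_β = 1.960 + 0.842 = 2.802.
n = (2.802 / 0.97)² = 2.889² = 8.34.
Round up.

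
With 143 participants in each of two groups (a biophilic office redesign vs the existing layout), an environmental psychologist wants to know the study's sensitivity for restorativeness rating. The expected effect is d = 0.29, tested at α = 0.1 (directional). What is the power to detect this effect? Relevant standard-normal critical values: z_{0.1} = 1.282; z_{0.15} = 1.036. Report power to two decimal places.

power ≈ 0.88

For two equal groups, power = Φ(d·√(n/2) − z_{α}).
d·√(n/2) = 0.29 × √(143/2) = 0.29 × 8.456 = 2.452.
z_β = 2.452 − 1.282 = 1.170.
Power = Φ(1.170) = 0.879.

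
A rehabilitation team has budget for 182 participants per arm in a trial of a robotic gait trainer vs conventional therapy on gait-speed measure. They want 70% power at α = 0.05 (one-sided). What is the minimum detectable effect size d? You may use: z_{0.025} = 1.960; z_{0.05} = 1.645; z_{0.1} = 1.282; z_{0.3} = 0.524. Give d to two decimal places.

d_min ≈ 0.23

For two independent groups of n = 182 each: d_min = (z_{α} + z_β)·√(2/n).
z-sum = 1.645 + 0.524 = 2.169.
d_min = 2.169 × √(2/182) = 2.169 × 0.1048 = 0.227.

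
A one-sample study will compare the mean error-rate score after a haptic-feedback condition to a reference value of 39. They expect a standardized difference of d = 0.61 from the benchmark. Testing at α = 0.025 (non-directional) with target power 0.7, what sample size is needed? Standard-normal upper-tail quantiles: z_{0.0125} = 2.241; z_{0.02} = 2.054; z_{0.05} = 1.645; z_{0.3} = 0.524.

For a one-sample test: n = ((z_{α/2} + z_β) / d)².
z_{α/2} + z_β = 2.241 + 0.524 = 2.765.
n = (2.765 / 0.61)² = 4.533² = 20.55.
Round up.

n = 21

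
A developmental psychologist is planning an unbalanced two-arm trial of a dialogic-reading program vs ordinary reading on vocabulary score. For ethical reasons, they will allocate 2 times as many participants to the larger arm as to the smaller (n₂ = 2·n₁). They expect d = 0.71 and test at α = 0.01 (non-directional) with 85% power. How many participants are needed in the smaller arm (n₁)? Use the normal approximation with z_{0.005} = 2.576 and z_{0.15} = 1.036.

With allocation ratio k = n₂/n₁ = 2, Var(x̄₁−x̄₂) = σ²(1/n₁ + 1/(k·n₁)) = σ²·(k+1)/(k·n₁).
So n₁ = (1 + 1/k)·((z_{α/2} + z_β)/d)² = 1.500 × (3.612/0.71)².
n₁ = 1.500 × 25.88 = 38.8.
Round up: n₁ = 39, giving n₂ = 2 × 39 = 78.

n₁ = 39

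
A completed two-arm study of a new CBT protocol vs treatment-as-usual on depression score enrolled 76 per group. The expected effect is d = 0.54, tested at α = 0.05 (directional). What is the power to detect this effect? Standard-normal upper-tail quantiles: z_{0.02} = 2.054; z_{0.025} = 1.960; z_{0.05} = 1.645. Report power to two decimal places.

power ≈ 0.95

For two equal groups, power = Φ(d·√(n/2) − z_{α}).
d·√(n/2) = 0.54 × √(76/2) = 0.54 × 6.164 = 3.329.
z_β = 3.329 − 1.645 = 1.684.
Power = Φ(1.684) = 0.954.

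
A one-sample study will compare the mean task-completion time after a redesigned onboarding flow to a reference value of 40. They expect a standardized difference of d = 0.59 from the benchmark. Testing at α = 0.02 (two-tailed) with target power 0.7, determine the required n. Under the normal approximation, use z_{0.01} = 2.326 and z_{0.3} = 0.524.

For a one-sample test: n = ((z_{α/2} + z_β) / d)².
z_{α/2} + z_β = 2.326 + 0.524 = 2.850.
n = (2.850 / 0.59)² = 4.831² = 23.33.
Round up.

n = 24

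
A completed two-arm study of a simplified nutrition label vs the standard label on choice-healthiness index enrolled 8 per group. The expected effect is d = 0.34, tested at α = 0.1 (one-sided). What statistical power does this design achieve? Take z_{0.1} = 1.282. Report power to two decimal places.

power ≈ 0.27

For two equal groups, power = Φ(d·√(n/2) − z_{α}).
d·√(n/2) = 0.34 × √(8/2) = 0.34 × 2.000 = 0.680.
z_β = 0.680 − 1.282 = -0.602.
Power = Φ(-0.602) = 0.274.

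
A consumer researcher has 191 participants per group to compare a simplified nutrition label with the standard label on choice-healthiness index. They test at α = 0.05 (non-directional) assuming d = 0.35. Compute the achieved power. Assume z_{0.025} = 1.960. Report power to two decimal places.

For two equal groups, power = Φ(d·√(n/2) − z_{α/2}).
d·√(n/2) = 0.35 × √(191/2) = 0.35 × 9.772 = 3.420.
z_β = 3.420 − 1.960 = 1.460.
Power = Φ(1.460) = 0.928.

power ≈ 0.93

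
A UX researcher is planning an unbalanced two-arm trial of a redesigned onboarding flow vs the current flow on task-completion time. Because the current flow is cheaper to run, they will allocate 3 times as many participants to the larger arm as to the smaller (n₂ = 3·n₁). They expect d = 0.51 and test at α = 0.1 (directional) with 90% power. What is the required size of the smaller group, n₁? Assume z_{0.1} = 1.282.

n₁ = 34

With allocation ratio k = n₂/n₁ = 3, Var(x̄₁−x̄₂) = σ²(1/n₁ + 1/(k·n₁)) = σ²·(k+1)/(k·n₁).
So n₁ = (1 + 1/k)·((z_{α} + z_β)/d)² = 1.333 × (2.564/0.51)².
n₁ = 1.333 × 25.28 = 33.7.
Round up: n₁ = 34, giving n₂ = 3 × 34 = 102.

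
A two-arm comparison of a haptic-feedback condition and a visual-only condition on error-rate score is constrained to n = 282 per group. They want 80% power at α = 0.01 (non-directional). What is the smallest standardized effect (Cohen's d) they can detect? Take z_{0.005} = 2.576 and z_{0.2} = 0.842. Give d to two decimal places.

For two independent groups of n = 282 each: d_min = (z_{α/2} + z_β)·√(2/n).
z-sum = 2.576 + 0.842 = 3.418.
d_min = 3.418 × √(2/282) = 3.418 × 0.0842 = 0.288.

d_min ≈ 0.29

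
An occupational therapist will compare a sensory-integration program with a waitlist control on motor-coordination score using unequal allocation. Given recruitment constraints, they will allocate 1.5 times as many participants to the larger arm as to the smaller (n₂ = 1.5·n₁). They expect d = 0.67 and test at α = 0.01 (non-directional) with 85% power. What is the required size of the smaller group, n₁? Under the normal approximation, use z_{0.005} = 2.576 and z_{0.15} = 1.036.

With allocation ratio k = n₂/n₁ = 1.5, Var(x̄₁−x̄₂) = σ²(1/n₁ + 1/(k·n₁)) = σ²·(k+1)/(k·n₁).
So n₁ = (1 + 1/k)·((z_{α/2} + z_β)/d)² = 1.667 × (3.612/0.67)².
n₁ = 1.667 × 29.06 = 48.4.
Round up: n₁ = 49, giving n₂ = ⌈1.5 × 49⌉ = ⌈73.5⌉ = 74.

n₁ = 49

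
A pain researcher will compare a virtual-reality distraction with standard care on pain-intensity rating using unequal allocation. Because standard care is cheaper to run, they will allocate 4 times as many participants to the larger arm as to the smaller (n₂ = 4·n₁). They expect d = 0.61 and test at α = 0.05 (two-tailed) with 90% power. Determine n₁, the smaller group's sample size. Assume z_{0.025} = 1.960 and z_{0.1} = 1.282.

With allocation ratio k = n₂/n₁ = 4, Var(x̄₁−x̄₂) = σ²(1/n₁ + 1/(k·n₁)) = σ²·(k+1)/(k·n₁).
So n₁ = (1 + 1/k)·((z_{α/2} + z_β)/d)² = 1.250 × (3.242/0.61)².
n₁ = 1.250 × 28.25 = 35.3.
Round up: n₁ = 36, giving n₂ = 4 × 36 = 144.

n₁ = 36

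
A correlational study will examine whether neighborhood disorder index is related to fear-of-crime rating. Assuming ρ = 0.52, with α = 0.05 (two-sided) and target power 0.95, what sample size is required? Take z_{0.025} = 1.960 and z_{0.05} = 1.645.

n = 43

Fisher's z: C = ½·ln((1+r)/(1−r)) = ½·ln(3.1667) = 0.5763.
n = ((z_{α/2} + z_β)/C)² + 3.
(1.960 + 1.645) / 0.5763 = 3.605 / 0.5763 = 6.255.
n = 6.255² + 3 = 39.13 + 3 = 42.1.
Round up.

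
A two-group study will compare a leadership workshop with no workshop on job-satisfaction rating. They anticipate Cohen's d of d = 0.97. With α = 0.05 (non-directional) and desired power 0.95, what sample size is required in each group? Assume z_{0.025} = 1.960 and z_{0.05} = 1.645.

For two independent groups with equal n: n = 2·((z_{α/2} + z_β) / d)².
z_{α/2} + z_β = 1.960 + 1.645 = 3.605.
n = 2 × (3.605 / 0.97)² = 2 × 3.716² = 2 × 13.81 = 27.6.
Round up to the next whole participant.

n = 28 per group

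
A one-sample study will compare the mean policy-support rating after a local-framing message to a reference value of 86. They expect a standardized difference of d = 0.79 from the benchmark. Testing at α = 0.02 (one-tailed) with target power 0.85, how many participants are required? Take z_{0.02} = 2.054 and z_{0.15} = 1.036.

n = 16

For a one-sample test: n = ((z_{α} + z_β) / d)².
z_{α} + z_β = 2.054 + 1.036 = 3.090.
n = (3.090 / 0.79)² = 3.911² = 15.30.
Round up.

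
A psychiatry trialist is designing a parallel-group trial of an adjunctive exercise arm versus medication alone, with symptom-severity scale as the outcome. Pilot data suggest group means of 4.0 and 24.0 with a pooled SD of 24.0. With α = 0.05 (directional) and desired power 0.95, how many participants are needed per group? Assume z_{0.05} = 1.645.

n = 32 per group

Cohen's d = |M₁ − M₂| / SD_pooled = |4.0 − 24.0| / 24.0 = 20.0 / 24.0 = 0.833.
For two independent groups with equal n: n = 2·((z_{α} + z_β) / d)².
z_{α} + z_β = 1.645 + 1.645 = 3.290.
n = 2 × (3.290 / 0.833)² = 2 × 3.950² = 2 × 15.60 = 31.2.
Round up to the next whole participant.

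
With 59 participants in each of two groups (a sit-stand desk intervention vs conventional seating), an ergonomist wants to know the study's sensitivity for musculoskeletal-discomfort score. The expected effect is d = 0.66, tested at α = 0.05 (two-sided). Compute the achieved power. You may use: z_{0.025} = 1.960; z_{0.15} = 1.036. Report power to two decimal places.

power ≈ 0.95

For two equal groups, power = Φ(d·√(n/2) − z_{α/2}).
d·√(n/2) = 0.66 × √(59/2) = 0.66 × 5.431 = 3.585.
z_β = 3.585 − 1.960 = 1.625.
Power = Φ(1.625) = 0.948.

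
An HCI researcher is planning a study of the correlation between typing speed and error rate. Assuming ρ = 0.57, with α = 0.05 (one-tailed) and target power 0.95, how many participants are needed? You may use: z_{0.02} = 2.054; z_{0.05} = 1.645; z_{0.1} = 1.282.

Fisher's z: C = ½·ln((1+r)/(1−r)) = ½·ln(3.6512) = 0.6475.
n = ((z_{α} + z_β)/C)² + 3.
(1.645 + 1.645) / 0.6475 = 3.290 / 0.6475 = 5.081.
n = 5.081² + 3 = 25.82 + 3 = 28.8.
Round up.

n = 29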